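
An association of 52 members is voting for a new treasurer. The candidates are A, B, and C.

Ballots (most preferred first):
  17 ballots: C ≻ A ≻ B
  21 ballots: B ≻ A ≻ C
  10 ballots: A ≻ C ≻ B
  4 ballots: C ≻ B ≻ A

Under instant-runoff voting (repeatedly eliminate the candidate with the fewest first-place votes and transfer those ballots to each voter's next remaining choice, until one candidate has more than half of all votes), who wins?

Round 1: A 10, B 21, C 21. A eliminated.
Round 2: B 21, C 31. C has a majority (≥27).

C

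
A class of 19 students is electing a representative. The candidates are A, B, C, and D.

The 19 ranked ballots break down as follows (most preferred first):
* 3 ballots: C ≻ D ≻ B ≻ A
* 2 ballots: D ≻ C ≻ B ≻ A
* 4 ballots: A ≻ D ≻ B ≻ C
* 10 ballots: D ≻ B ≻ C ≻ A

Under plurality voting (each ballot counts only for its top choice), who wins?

D

First-place votes: A 4, B 0, C 3, D 12.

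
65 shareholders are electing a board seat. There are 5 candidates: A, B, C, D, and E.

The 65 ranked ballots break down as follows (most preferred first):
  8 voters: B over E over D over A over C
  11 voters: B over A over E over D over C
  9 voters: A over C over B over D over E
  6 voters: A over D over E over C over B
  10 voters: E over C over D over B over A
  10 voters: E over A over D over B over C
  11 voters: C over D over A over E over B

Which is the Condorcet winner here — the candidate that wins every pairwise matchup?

A vs B: 36–29
A vs C: 44–21
A vs D: 36–29
A vs E: 37–28
A beats every other candidate.

A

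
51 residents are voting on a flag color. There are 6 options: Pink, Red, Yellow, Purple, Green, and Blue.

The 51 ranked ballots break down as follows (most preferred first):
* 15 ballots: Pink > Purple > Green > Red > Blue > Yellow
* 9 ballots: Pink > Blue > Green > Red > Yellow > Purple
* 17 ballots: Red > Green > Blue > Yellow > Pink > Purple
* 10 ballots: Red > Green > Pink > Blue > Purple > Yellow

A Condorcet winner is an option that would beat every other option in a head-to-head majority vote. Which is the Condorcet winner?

Red vs Pink: 27–24
Red vs Yellow: 51–0
Red vs Purple: 36–15
Red vs Green: 27–24
Red vs Blue: 42–9
Red beats every other option.

Red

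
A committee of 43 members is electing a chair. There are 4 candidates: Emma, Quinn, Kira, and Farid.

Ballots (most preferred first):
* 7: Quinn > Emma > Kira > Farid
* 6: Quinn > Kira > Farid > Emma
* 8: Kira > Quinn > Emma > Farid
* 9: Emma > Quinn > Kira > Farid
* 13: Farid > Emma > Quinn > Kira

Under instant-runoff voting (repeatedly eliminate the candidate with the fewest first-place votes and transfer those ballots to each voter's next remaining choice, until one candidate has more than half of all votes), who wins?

Quinn

Round 1: Emma 9, Quinn 13, Kira 8, Farid 13. Kira eliminated.
Round 2: Emma 9, Quinn 21, Farid 13. Emma eliminated.
Round 3: Quinn 30, Farid 13. Quinn has a majority (≥22).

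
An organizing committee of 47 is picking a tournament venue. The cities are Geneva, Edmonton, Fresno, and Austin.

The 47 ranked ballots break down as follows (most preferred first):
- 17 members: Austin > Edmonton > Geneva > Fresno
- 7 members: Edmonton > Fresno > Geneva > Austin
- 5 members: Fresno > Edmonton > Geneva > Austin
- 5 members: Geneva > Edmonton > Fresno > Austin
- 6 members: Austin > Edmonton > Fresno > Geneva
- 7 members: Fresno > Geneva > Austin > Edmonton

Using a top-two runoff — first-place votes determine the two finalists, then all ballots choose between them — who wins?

Fresno

Round 1 first-place votes: Geneva 5, Edmonton 7, Fresno 12, Austin 23. Austin and Fresno advance.
Runoff: Austin is ranked above Fresno on 23 ballots, Fresno above Austin on 24.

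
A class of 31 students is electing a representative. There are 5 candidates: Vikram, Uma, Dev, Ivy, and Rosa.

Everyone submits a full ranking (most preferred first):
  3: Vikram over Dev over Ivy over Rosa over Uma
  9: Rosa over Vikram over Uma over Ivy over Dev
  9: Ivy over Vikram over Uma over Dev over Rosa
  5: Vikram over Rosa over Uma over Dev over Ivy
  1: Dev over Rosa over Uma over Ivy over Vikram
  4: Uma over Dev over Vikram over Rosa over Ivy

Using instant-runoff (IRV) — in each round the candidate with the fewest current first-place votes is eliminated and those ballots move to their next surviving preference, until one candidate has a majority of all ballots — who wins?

Round 1: Vikram 8, Uma 4, Dev 1, Ivy 9, Rosa 9. Dev eliminated.
Round 2: Vikram 8, Uma 4, Ivy 9, Rosa 10. Uma eliminated.
Round 3: Vikram 12, Ivy 9, Rosa 10. Ivy eliminated.
Round 4: Vikram 21, Rosa 10. Vikram has a majority (≥16).

Vikram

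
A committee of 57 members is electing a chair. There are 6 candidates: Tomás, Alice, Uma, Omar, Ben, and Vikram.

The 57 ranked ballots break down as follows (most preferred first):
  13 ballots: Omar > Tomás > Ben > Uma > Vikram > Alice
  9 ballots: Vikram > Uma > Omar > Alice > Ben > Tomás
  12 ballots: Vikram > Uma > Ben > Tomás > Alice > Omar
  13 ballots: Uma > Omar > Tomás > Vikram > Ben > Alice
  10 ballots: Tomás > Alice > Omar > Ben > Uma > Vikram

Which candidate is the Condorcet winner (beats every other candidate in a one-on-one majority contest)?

Uma

Uma vs Tomás: 34–23
Uma vs Alice: 47–10
Uma vs Omar: 34–23
Uma vs Ben: 34–23
Uma vs Vikram: 36–21
Uma beats every other candidate.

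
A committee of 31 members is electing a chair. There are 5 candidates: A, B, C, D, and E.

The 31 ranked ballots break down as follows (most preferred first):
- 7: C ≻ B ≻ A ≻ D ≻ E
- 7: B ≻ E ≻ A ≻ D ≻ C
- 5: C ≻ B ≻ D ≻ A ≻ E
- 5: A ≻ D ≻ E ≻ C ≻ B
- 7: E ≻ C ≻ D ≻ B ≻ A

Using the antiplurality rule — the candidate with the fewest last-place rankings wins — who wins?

D

Last-place votes: A 7, B 5, C 7, D 0, E 12.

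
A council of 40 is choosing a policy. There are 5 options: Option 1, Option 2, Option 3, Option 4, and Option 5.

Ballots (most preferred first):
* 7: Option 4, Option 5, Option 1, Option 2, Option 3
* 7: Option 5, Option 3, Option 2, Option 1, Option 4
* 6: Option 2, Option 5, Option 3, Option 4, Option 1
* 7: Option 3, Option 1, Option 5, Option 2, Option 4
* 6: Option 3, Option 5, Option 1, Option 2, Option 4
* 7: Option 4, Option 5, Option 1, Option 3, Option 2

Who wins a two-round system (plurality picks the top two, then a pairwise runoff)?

Round 1 first-place votes: Option 1 0, Option 2 6, Option 3 13, Option 4 14, Option 5 7. Option 4 and Option 3 advance.
Runoff: Option 4 is ranked above Option 3 on 14 ballots, Option 3 above Option 4 on 26.

Option 3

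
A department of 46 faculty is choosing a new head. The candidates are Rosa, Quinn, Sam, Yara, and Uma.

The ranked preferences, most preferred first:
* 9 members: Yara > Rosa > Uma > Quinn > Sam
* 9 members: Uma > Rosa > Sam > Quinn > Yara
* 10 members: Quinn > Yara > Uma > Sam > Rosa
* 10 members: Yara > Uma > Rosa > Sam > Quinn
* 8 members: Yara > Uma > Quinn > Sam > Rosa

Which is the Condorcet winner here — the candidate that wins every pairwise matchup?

Yara vs Rosa: 37–9
Yara vs Quinn: 27–19
Yara vs Sam: 37–9
Yara vs Uma: 37–9
Yara beats every other candidate.

Yara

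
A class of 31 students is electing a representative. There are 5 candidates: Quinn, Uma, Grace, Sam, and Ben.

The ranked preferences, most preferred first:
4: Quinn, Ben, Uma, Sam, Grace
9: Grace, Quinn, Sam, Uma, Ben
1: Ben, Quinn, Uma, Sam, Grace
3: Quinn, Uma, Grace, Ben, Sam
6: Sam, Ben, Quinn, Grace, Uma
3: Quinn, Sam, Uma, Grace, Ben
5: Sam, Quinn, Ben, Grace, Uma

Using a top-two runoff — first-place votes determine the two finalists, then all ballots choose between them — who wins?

Round 1 first-place votes: Quinn 10, Uma 0, Grace 9, Sam 11, Ben 1. Sam and Quinn advance.
Runoff: Sam is ranked above Quinn on 11 ballots, Quinn above Sam on 20.

Quinn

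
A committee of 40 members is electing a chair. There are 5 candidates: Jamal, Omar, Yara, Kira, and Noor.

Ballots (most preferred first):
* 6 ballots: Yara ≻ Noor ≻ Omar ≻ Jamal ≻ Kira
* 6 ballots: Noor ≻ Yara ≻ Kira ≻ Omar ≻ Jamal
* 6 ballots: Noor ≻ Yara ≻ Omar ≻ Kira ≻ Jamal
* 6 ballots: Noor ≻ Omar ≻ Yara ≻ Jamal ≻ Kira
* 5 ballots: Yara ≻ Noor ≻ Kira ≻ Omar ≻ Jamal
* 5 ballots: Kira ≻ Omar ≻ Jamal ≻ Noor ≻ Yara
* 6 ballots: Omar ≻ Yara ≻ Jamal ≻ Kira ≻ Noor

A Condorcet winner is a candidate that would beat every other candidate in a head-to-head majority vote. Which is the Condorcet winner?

Noor vs Jamal: 29–11
Noor vs Omar: 29–11
Noor vs Yara: 23–17
Noor vs Kira: 29–11
Noor beats every other candidate.

Noor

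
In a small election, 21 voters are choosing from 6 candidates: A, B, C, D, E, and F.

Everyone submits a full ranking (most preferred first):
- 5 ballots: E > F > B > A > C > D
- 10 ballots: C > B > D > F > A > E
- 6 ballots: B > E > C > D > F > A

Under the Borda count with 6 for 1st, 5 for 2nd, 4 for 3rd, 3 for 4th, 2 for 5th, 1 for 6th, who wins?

A: 5×3 + 10×2 + 6×1 = 41
B: 5×4 + 10×5 + 6×6 = 106
C: 5×2 + 10×6 + 6×4 = 94
D: 5×1 + 10×4 + 6×3 = 63
E: 5×6 + 10×1 + 6×5 = 70
F: 5×5 + 10×3 + 6×2 = 67

B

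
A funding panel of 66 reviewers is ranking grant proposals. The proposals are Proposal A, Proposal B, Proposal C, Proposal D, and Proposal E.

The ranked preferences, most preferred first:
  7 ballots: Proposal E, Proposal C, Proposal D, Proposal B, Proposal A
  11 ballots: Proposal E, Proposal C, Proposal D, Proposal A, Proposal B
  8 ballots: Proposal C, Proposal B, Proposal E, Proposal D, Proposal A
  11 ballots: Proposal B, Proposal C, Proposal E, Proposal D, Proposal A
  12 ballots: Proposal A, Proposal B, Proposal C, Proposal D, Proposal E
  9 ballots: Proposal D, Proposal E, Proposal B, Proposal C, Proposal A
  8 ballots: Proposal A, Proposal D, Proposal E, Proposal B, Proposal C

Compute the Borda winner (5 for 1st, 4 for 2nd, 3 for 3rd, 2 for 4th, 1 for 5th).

Proposal A: 7×1 + 11×2 + 8×1 + 11×1 + 12×5 + 9×1 + 8×5 = 157
Proposal B: 7×2 + 11×1 + 8×4 + 11×5 + 12×4 + 9×3 + 8×2 = 203
Proposal C: 7×4 + 11×4 + 8×5 + 11×4 + 12×3 + 9×2 + 8×1 = 218
Proposal D: 7×3 + 11×3 + 8×2 + 11×2 + 12×2 + 9×5 + 8×4 = 193
Proposal E: 7×5 + 11×5 + 8×3 + 11×3 + 12×1 + 9×4 + 8×3 = 219

Proposal E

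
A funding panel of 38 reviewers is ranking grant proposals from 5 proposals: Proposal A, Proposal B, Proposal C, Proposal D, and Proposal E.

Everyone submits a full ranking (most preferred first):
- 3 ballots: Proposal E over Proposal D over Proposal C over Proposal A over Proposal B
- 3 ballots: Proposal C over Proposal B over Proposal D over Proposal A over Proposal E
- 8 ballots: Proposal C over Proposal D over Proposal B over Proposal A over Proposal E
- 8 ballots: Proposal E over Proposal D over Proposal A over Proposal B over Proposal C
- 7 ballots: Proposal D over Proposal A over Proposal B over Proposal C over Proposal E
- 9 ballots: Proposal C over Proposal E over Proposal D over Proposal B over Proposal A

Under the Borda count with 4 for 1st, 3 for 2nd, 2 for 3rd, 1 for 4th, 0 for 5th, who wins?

Proposal D

Proposal A: 3×1 + 3×1 + 8×1 + 8×2 + 7×3 + 9×0 = 51
Proposal B: 3×0 + 3×3 + 8×2 + 8×1 + 7×2 + 9×1 = 56
Proposal C: 3×2 + 3×4 + 8×4 + 8×0 + 7×1 + 9×4 = 93
Proposal D: 3×3 + 3×2 + 8×3 + 8×3 + 7×4 + 9×2 = 109
Proposal E: 3×4 + 3×0 + 8×0 + 8×4 + 7×0 + 9×3 = 71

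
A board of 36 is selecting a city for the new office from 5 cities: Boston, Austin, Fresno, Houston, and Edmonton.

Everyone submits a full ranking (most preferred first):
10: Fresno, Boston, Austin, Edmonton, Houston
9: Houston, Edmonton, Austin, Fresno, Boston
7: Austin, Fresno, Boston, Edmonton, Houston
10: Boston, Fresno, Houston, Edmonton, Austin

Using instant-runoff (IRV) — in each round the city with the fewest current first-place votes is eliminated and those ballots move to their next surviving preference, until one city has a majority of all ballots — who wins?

Round 1: Boston 10, Austin 7, Fresno 10, Houston 9, Edmonton 0. Edmonton eliminated.
Round 2: Boston 10, Austin 7, Fresno 10, Houston 9. Austin eliminated.
Round 3: Boston 10, Fresno 17, Houston 9. Houston eliminated.
Round 4: Boston 10, Fresno 26. Fresno has a majority (≥19).

Fresno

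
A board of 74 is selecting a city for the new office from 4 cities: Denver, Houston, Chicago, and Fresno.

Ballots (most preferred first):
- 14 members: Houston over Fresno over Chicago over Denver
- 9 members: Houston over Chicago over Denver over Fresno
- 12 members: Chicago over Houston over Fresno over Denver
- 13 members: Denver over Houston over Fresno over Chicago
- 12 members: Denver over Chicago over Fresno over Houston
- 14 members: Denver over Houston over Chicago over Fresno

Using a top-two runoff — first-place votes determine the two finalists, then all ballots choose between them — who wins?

Round 1 first-place votes: Denver 39, Houston 23, Chicago 12, Fresno 0. Denver and Houston advance.
Runoff: Denver is ranked above Houston on 39 ballots, Houston above Denver on 35.

Denver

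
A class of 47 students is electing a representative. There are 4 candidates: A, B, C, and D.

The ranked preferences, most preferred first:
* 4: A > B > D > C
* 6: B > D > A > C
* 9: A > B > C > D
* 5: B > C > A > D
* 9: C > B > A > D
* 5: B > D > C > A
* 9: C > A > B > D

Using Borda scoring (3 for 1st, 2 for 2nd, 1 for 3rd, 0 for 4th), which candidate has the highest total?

A: 4×3 + 6×1 + 9×3 + 5×1 + 9×1 + 5×0 + 9×2 = 77
B: 4×2 + 6×3 + 9×2 + 5×3 + 9×2 + 5×3 + 9×1 = 101
C: 4×0 + 6×0 + 9×1 + 5×2 + 9×3 + 5×1 + 9×3 = 78
D: 4×1 + 6×2 + 9×0 + 5×0 + 9×0 + 5×2 + 9×0 = 26

B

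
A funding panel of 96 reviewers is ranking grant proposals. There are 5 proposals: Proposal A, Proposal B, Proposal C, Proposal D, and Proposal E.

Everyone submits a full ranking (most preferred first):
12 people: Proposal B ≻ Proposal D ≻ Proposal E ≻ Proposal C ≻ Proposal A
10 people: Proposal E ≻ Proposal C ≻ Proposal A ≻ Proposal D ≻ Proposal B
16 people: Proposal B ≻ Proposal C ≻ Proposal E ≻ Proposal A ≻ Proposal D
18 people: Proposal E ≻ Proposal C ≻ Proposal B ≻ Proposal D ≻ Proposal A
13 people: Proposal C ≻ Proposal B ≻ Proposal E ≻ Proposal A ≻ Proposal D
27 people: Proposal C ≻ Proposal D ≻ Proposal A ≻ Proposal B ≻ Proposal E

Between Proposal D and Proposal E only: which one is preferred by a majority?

Proposal D is ranked above Proposal E on 39 ballots; Proposal E above Proposal D on 57.

Proposal E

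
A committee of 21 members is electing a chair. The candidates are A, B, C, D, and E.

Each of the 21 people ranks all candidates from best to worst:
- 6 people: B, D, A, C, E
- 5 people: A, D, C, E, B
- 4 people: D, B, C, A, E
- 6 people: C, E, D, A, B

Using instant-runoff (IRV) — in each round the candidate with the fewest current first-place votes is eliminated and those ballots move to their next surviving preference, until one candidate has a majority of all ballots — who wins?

C

Round 1: A 5, B 6, C 6, D 4, E 0. E eliminated.
Round 2: A 5, B 6, C 6, D 4. D eliminated.
Round 3: A 5, B 10, C 6. A eliminated.
Round 4: B 10, C 11. C has a majority (≥11).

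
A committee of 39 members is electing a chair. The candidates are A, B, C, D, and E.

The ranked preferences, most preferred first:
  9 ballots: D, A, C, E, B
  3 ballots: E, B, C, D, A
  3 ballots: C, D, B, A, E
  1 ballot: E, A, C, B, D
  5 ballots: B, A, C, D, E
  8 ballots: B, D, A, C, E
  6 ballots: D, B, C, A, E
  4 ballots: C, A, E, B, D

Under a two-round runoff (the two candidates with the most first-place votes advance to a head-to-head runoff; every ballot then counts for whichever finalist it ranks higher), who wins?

B

Round 1 first-place votes: A 0, B 13, C 7, D 15, E 4. D and B advance.
Runoff: D is ranked above B on 18 ballots, B above D on 21.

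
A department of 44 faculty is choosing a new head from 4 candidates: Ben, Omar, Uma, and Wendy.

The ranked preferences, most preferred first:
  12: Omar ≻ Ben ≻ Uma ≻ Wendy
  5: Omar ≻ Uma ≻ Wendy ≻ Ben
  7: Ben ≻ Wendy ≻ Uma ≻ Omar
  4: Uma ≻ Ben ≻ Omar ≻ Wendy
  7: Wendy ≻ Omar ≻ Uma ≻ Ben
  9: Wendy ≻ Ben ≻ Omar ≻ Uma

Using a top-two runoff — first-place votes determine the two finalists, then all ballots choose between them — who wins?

Round 1 first-place votes: Ben 7, Omar 17, Uma 4, Wendy 16. Omar and Wendy advance.
Runoff: Omar is ranked above Wendy on 21 ballots, Wendy above Omar on 23.

Wendy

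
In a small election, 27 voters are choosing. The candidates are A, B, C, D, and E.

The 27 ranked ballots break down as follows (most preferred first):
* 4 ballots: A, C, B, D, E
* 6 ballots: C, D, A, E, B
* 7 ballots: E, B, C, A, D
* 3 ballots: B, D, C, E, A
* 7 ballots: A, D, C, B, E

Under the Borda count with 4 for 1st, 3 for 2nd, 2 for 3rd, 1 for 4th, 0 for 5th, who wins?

A: 4×4 + 6×2 + 7×1 + 3×0 + 7×4 = 63
B: 4×2 + 6×0 + 7×3 + 3×4 + 7×1 = 48
C: 4×3 + 6×4 + 7×2 + 3×2 + 7×2 = 70
D: 4×1 + 6×3 + 7×0 + 3×3 + 7×3 = 52
E: 4×0 + 6×1 + 7×4 + 3×1 + 7×0 = 37

C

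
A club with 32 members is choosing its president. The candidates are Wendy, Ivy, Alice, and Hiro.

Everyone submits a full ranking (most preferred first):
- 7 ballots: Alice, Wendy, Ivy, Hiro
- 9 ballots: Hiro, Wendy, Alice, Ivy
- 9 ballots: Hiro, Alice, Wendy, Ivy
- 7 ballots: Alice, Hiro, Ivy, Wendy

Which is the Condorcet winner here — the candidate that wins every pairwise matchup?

Hiro

Hiro vs Wendy: 25–7
Hiro vs Ivy: 25–7
Hiro vs Alice: 18–14
Hiro beats every other candidate.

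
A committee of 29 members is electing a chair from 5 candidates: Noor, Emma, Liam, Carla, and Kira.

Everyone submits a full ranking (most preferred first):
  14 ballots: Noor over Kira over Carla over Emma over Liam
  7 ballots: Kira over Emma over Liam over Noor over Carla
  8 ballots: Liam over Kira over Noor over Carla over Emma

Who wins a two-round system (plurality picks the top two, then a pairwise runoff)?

Round 1 first-place votes: Noor 14, Emma 0, Liam 8, Carla 0, Kira 7. Noor and Liam advance.
Runoff: Noor is ranked above Liam on 14 ballots, Liam above Noor on 15.

Liam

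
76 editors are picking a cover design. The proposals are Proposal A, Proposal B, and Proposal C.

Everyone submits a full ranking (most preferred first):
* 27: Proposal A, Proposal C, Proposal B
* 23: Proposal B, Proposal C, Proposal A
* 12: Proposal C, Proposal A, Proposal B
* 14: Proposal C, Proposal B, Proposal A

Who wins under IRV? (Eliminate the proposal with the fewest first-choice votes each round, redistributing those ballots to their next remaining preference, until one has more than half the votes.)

Round 1: Proposal A 27, Proposal B 23, Proposal C 26. Proposal B eliminated.
Round 2: Proposal A 27, Proposal C 49. Proposal C has a majority (≥39).

Proposal C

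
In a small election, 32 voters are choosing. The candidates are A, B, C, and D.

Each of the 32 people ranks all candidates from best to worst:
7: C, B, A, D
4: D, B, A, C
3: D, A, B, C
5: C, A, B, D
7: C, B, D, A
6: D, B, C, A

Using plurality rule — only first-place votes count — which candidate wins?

First-place votes: A 0, B 0, C 19, D 13.

C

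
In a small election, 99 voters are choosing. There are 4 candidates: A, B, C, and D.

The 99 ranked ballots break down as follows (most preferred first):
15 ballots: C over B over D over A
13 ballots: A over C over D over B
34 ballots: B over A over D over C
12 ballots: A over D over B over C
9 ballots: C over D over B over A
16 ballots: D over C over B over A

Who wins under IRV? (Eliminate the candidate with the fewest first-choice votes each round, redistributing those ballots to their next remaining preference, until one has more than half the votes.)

C

Round 1: A 25, B 34, C 24, D 16. D eliminated.
Round 2: A 25, B 34, C 40. A eliminated.
Round 3: B 46, C 53. C has a majority (≥50).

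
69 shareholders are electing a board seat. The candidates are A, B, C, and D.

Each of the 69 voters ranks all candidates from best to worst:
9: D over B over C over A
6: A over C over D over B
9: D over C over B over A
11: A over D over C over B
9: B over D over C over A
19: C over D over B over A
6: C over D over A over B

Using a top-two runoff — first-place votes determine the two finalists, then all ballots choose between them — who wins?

D

Round 1 first-place votes: A 17, B 9, C 25, D 18. C and D advance.
Runoff: C is ranked above D on 31 ballots, D above C on 38.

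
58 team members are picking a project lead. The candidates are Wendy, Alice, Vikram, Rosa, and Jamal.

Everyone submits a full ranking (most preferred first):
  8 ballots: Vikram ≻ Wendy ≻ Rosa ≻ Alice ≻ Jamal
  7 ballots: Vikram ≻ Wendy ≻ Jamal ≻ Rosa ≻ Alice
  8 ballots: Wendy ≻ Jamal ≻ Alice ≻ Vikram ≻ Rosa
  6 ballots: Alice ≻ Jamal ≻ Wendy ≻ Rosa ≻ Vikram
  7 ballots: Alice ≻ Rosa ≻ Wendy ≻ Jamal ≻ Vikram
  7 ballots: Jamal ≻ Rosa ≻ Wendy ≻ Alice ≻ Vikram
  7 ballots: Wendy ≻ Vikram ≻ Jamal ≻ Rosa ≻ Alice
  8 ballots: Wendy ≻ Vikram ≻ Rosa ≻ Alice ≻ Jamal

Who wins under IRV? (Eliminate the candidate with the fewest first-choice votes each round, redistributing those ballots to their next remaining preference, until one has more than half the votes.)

Round 1: Wendy 23, Alice 13, Vikram 15, Rosa 0, Jamal 7. Rosa eliminated.
Round 2: Wendy 23, Alice 13, Vikram 15, Jamal 7. Jamal eliminated.
Round 3: Wendy 30, Alice 13, Vikram 15. Wendy has a majority (≥30).

Wendy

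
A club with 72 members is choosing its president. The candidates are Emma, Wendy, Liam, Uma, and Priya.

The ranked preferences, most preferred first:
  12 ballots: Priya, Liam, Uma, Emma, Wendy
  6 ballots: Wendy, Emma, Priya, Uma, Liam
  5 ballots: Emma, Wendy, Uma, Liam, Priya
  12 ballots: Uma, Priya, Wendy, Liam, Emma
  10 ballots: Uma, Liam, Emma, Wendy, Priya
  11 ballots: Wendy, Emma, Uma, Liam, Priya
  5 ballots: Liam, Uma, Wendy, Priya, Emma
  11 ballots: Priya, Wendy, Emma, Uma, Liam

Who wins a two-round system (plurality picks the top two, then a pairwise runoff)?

Uma

Round 1 first-place votes: Emma 5, Wendy 17, Liam 5, Uma 22, Priya 23. Priya and Uma advance.
Runoff: Priya is ranked above Uma on 29 ballots, Uma above Priya on 43.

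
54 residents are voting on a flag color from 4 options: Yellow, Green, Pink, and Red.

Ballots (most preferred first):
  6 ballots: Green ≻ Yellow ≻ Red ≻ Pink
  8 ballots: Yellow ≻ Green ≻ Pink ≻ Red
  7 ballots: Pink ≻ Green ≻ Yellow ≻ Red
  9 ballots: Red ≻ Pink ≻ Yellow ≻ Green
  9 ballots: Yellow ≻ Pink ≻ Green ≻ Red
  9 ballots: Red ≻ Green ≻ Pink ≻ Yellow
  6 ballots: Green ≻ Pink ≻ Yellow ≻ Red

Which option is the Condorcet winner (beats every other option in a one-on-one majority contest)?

Green vs Yellow: 28–26
Green vs Pink: 29–25
Green vs Red: 36–18
Green beats every other option.

Green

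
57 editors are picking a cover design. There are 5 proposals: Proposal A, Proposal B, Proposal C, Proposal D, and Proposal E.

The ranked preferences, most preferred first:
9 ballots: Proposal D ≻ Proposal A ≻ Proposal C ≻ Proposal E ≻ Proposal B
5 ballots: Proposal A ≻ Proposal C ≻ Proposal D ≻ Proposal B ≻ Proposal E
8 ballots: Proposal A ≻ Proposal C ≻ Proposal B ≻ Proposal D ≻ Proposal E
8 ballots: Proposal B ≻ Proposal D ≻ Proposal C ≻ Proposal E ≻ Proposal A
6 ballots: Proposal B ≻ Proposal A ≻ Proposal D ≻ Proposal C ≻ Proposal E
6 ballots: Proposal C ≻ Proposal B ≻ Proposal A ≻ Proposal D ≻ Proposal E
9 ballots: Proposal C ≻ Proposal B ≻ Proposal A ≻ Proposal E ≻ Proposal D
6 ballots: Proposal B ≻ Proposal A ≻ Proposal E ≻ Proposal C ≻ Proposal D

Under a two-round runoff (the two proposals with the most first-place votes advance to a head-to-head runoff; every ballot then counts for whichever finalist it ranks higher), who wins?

Round 1 first-place votes: Proposal A 13, Proposal B 20, Proposal C 15, Proposal D 9, Proposal E 0. Proposal B and Proposal C advance.
Runoff: Proposal B is ranked above Proposal C on 20 ballots, Proposal C above Proposal B on 37.

Proposal C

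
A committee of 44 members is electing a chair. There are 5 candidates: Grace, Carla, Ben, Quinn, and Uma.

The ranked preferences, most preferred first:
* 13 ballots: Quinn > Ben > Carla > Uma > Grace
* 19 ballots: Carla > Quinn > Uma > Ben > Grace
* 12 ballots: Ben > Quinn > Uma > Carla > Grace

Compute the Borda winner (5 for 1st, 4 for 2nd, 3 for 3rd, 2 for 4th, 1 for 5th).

Grace: 13×1 + 19×1 + 12×1 = 44
Carla: 13×3 + 19×5 + 12×2 = 158
Ben: 13×4 + 19×2 + 12×5 = 150
Quinn: 13×5 + 19×4 + 12×4 = 189
Uma: 13×2 + 19×3 + 12×3 = 119

Quinn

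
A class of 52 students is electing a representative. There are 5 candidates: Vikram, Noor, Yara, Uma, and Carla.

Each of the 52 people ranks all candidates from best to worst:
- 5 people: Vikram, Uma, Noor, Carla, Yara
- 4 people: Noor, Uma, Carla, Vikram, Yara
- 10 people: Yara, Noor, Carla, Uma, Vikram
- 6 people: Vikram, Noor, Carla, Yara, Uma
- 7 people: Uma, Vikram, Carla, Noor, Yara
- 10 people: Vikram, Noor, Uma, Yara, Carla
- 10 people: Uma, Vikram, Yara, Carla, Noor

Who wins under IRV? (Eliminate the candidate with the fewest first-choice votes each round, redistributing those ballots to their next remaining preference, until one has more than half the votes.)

Uma

Round 1: Vikram 21, Noor 4, Yara 10, Uma 17, Carla 0. Carla eliminated.
Round 2: Vikram 21, Noor 4, Yara 10, Uma 17. Noor eliminated.
Round 3: Vikram 21, Yara 10, Uma 21. Yara eliminated.
Round 4: Vikram 21, Uma 31. Uma has a majority (≥27).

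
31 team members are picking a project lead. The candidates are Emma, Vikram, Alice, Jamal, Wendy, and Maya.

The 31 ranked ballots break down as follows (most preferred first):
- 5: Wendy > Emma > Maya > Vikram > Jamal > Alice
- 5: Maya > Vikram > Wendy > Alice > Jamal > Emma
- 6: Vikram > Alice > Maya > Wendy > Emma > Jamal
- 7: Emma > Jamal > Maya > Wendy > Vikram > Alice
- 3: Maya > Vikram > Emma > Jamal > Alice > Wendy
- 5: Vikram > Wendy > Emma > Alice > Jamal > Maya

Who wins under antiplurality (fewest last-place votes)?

Last-place votes: Emma 5, Vikram 0, Alice 12, Jamal 6, Wendy 3, Maya 5.

Vikram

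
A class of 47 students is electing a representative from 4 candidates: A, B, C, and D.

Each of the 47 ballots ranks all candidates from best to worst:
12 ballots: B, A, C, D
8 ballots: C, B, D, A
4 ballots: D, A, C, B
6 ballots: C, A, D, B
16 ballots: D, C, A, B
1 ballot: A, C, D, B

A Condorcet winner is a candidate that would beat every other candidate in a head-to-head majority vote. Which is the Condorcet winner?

C vs A: 30–17
C vs B: 35–12
C vs D: 27–20
C beats every other candidate.

C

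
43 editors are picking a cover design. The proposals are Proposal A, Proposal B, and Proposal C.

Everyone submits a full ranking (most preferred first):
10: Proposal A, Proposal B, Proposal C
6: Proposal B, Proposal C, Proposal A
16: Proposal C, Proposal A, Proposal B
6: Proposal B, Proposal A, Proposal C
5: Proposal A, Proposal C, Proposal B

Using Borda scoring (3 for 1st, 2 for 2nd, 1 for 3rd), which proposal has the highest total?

Proposal A: 10×3 + 6×1 + 16×2 + 6×2 + 5×3 = 95
Proposal B: 10×2 + 6×3 + 16×1 + 6×3 + 5×1 = 77
Proposal C: 10×1 + 6×2 + 16×3 + 6×1 + 5×2 = 86

Proposal A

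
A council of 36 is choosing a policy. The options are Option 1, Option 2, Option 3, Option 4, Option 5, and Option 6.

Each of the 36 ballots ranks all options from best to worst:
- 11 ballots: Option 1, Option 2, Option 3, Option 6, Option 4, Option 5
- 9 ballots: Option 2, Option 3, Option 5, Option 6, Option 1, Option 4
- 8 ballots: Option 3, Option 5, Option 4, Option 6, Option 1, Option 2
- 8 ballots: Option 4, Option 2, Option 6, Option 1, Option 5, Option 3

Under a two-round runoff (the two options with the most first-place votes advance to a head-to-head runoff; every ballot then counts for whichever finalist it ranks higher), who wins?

Option 1

Round 1 first-place votes: Option 1 11, Option 2 9, Option 3 8, Option 4 8, Option 5 0, Option 6 0. Option 1 and Option 2 advance.
Runoff: Option 1 is ranked above Option 2 on 19 ballots, Option 2 above Option 1 on 17.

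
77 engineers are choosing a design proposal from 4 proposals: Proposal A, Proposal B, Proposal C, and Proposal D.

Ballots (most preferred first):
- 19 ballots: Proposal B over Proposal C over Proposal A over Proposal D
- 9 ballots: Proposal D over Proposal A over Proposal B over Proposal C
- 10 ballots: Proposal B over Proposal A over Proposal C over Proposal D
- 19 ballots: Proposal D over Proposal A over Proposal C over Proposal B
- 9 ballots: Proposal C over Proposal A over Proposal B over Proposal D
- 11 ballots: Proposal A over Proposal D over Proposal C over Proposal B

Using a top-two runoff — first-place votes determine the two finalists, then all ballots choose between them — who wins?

Proposal D

Round 1 first-place votes: Proposal A 11, Proposal B 29, Proposal C 9, Proposal D 28. Proposal B and Proposal D advance.
Runoff: Proposal B is ranked above Proposal D on 38 ballots, Proposal D above Proposal B on 39.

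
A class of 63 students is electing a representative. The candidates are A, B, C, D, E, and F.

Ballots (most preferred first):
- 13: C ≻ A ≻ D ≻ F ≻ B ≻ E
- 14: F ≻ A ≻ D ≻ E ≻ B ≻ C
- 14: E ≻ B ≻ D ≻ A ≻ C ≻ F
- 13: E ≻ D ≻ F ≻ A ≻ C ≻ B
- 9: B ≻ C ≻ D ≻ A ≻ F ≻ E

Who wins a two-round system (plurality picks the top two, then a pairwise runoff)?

Round 1 first-place votes: A 0, B 9, C 13, D 0, E 27, F 14. E and F advance.
Runoff: E is ranked above F on 27 ballots, F above E on 36.

F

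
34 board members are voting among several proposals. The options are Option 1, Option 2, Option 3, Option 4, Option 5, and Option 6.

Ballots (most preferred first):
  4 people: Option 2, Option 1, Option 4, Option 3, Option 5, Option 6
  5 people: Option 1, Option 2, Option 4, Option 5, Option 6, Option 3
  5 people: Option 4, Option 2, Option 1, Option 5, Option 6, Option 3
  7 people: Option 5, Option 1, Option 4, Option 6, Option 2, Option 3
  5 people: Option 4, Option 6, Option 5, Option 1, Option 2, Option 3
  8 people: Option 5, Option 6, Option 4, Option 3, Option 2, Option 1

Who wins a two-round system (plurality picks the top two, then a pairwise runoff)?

Round 1 first-place votes: Option 1 5, Option 2 4, Option 3 0, Option 4 10, Option 5 15, Option 6 0. Option 5 and Option 4 advance.
Runoff: Option 5 is ranked above Option 4 on 15 ballots, Option 4 above Option 5 on 19.

Option 4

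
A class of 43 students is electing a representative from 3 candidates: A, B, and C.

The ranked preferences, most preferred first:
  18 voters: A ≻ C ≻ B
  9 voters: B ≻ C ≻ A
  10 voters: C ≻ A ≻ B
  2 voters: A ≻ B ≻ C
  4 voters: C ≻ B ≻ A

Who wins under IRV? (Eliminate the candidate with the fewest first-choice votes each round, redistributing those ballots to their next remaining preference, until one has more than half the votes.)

Round 1: A 20, B 9, C 14. B eliminated.
Round 2: A 20, C 23. C has a majority (≥22).

C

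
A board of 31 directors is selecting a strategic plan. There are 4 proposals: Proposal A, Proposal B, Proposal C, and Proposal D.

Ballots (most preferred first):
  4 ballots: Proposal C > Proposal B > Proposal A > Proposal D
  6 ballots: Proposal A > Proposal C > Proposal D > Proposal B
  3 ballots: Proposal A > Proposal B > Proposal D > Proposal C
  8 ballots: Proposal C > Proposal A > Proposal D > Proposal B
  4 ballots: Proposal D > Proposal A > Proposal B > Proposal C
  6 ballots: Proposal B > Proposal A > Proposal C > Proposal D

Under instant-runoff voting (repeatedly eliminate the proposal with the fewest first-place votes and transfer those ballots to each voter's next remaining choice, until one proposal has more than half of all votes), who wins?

Round 1: Proposal A 9, Proposal B 6, Proposal C 12, Proposal D 4. Proposal D eliminated.
Round 2: Proposal A 13, Proposal B 6, Proposal C 12. Proposal B eliminated.
Round 3: Proposal A 19, Proposal C 12. Proposal A has a majority (≥16).

Proposal A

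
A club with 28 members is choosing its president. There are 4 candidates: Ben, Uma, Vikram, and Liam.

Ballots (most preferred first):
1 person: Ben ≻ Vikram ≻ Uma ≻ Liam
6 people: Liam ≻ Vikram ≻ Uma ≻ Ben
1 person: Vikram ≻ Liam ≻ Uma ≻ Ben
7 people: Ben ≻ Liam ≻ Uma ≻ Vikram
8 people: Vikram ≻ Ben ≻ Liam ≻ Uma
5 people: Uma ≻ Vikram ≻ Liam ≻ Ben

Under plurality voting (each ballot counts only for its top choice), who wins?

First-place votes: Ben 8, Uma 5, Vikram 9, Liam 6.

Vikram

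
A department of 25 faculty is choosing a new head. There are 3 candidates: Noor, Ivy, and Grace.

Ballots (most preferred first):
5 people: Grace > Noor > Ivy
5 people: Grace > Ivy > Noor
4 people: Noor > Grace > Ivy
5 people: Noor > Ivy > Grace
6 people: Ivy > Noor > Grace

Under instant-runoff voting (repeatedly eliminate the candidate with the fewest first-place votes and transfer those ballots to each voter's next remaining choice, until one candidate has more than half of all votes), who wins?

Round 1: Noor 9, Ivy 6, Grace 10. Ivy eliminated.
Round 2: Noor 15, Grace 10. Noor has a majority (≥13).

Noor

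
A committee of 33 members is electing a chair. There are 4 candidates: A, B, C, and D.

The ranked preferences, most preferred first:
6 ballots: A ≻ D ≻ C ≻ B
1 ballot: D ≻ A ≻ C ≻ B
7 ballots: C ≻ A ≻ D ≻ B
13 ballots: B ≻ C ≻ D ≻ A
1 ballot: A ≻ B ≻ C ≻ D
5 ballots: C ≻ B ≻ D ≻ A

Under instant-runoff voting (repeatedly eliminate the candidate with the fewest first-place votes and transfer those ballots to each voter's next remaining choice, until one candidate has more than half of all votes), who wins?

C

Round 1: A 7, B 13, C 12, D 1. D eliminated.
Round 2: A 8, B 13, C 12. A eliminated.
Round 3: B 14, C 19. C has a majority (≥17).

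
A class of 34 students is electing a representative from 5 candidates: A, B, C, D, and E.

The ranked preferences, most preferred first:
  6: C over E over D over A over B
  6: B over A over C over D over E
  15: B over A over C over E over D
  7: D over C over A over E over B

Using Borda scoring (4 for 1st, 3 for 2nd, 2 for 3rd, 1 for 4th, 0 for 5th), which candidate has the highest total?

A: 6×1 + 6×3 + 15×3 + 7×2 = 83
B: 6×0 + 6×4 + 15×4 + 7×0 = 84
C: 6×4 + 6×2 + 15×2 + 7×3 = 87
D: 6×2 + 6×1 + 15×0 + 7×4 = 46
E: 6×3 + 6×0 + 15×1 + 7×1 = 40

C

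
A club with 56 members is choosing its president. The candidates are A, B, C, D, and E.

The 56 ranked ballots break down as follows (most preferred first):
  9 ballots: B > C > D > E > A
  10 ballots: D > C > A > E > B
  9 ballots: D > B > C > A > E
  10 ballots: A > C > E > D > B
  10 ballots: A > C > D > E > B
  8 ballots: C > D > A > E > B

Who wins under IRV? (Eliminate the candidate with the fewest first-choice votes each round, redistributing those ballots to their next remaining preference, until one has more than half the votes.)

D

Round 1: A 20, B 9, C 8, D 19, E 0. E eliminated.
Round 2: A 20, B 9, C 8, D 19. C eliminated.
Round 3: A 20, B 9, D 27. B eliminated.
Round 4: A 20, D 36. D has a majority (≥29).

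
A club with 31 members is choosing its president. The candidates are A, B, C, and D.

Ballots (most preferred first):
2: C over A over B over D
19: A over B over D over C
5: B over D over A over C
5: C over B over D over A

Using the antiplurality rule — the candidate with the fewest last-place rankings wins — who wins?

B

Last-place votes: A 5, B 0, C 24, D 2.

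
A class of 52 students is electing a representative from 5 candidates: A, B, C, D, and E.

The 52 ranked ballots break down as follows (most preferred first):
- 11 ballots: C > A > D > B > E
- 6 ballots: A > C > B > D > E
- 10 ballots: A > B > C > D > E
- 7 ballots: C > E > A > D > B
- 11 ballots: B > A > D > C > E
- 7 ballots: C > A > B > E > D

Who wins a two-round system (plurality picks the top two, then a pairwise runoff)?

Round 1 first-place votes: A 16, B 11, C 25, D 0, E 0. C and A advance.
Runoff: C is ranked above A on 25 ballots, A above C on 27.

A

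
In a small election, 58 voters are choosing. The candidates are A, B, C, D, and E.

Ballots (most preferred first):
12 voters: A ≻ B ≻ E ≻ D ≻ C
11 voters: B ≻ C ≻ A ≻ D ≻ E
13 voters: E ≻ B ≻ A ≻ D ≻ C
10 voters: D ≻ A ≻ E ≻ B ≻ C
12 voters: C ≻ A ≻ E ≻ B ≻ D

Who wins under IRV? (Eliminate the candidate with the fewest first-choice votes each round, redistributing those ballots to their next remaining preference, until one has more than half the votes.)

Round 1: A 12, B 11, C 12, D 10, E 13. D eliminated.
Round 2: A 22, B 11, C 12, E 13. B eliminated.
Round 3: A 22, C 23, E 13. E eliminated.
Round 4: A 35, C 23. A has a majority (≥30).

A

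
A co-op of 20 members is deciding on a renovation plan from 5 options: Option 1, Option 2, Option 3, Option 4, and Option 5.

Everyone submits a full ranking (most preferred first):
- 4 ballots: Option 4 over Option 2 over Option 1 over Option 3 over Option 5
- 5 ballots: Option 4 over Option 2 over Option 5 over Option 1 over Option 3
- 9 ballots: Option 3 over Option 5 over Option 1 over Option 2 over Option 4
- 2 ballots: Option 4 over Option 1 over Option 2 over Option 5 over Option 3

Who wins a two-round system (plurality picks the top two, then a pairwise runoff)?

Option 4

Round 1 first-place votes: Option 1 0, Option 2 0, Option 3 9, Option 4 11, Option 5 0. Option 4 and Option 3 advance.
Runoff: Option 4 is ranked above Option 3 on 11 ballots, Option 3 above Option 4 on 9.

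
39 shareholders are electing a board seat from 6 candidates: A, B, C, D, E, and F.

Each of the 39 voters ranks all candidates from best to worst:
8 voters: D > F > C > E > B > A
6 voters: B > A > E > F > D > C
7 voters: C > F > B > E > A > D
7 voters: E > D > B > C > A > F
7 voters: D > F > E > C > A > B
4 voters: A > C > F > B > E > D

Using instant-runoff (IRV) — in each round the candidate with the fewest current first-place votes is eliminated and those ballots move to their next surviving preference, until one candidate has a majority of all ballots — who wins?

E

Round 1: A 4, B 6, C 7, D 15, E 7, F 0. F eliminated.
Round 2: A 4, B 6, C 7, D 15, E 7. A eliminated.
Round 3: B 6, C 11, D 15, E 7. B eliminated.
Round 4: C 11, D 15, E 13. C eliminated.
Round 5: D 15, E 24. E has a majority (≥20).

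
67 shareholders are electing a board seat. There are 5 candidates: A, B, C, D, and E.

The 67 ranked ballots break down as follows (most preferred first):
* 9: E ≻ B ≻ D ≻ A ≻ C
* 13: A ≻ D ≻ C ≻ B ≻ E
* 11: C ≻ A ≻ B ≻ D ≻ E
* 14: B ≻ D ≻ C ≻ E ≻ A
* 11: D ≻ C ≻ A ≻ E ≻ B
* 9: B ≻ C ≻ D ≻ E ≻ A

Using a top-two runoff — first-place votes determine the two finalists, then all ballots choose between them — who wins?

A

Round 1 first-place votes: A 13, B 23, C 11, D 11, E 9. B and A advance.
Runoff: B is ranked above A on 32 ballots, A above B on 35.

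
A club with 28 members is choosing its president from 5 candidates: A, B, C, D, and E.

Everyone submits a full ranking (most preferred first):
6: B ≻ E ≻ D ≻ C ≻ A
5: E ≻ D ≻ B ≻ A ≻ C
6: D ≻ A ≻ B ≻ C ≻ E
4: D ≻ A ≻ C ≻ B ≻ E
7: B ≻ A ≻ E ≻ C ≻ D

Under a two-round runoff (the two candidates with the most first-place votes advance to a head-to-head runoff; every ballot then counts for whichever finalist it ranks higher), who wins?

Round 1 first-place votes: A 0, B 13, C 0, D 10, E 5. B and D advance.
Runoff: B is ranked above D on 13 ballots, D above B on 15.

D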